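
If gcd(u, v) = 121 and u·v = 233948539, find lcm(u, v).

1933459

Since gcd(u,v)·lcm(u,v) = uv, lcm = 233948539/121 = 1933459.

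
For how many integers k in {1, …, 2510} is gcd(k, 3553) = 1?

3553 = 11·17·19. Inclusion–exclusion on these primes:
2510 − ⌊2510/11⌋ − ⌊2510/17⌋ − ⌊2510/19⌋ + ⌊2510/187⌋ + ⌊2510/209⌋ + ⌊2510/323⌋ − ⌊2510/3553⌋ = 2035

2035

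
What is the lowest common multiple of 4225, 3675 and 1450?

lcm(4225, 3675) = 4225·3675/gcd = 15526875/25 = 621075
lcm(621075, 1450) = 621075·1450/gcd = 900558750/25 = 36022350

36022350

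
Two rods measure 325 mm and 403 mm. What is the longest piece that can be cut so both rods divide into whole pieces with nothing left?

Euclid: 403 = 1·325 + 78; 325 = 4·78 + 13; 78 = 6·13 + 0. Last nonzero remainder: 13.

13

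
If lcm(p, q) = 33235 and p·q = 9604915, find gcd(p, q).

From gcd × lcm = pq: gcd = 9604915 / 33235 = 289.

289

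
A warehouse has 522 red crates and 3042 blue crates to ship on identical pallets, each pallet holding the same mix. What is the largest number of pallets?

18

Euclid: 3042 = 5·522 + 432; 522 = 1·432 + 90; 432 = 4·90 + 72; 90 = 1·72 + 18; 72 = 4·18 + 0. Last nonzero remainder: 18.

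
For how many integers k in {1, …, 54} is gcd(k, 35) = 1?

38

Prime factors of 35: 5, 7. Count integers ≤ 54 divisible by none of them.
By inclusion–exclusion: 54 − ⌊54/5⌋ − ⌊54/7⌋ + ⌊54/35⌋ = 38.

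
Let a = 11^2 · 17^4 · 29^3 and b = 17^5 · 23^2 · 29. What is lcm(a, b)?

2216560771903357

max exponent per prime: 11^2 · 17^5 · 23^2 · 29^3 = 2216560771903357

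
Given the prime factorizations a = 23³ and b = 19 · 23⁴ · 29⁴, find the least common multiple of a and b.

3760598224099

max exponent per prime: 19 · 23⁴ · 29⁴ = 3760598224099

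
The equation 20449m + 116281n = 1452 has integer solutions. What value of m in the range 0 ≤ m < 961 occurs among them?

gcd(20449, 116281) = 121 (Euclid: 116281 = 5·20449 + 14036; 20449 = 1·14036 + 6413; 14036 = 2·6413 + 1210; 6413 = 5·1210 + 363; 1210 = 3·363 + 121; 363 = 3·121 + 0), and 121 | 1452.
Extended Euclid: 20449·(-290) + 116281·(51) = 121. Scale by 12: m₀ = -3480.
General solution m = m₀ + 961t; reducing mod 961 gives m = 364 (and n = -64).

364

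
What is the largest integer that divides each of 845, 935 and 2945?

845 = 5 · 13²; 935 = 5 · 11 · 17; 2945 = 5 · 19 · 31
gcd takes min exponent of each prime: 5 = 5

5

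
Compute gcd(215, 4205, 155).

gcd(215, 4205): 4205 = 19·215 + 120; 215 = 1·120 + 95; 120 = 1·95 + 25; 95 = 3·25 + 20; 25 = 1·20 + 5; 20 = 4·5 + 0 → 5
gcd(5, 155): 155 = 31·5 + 0 → 5

5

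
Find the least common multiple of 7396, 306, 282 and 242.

7396 = 2² · 43²; 306 = 2 · 3² · 17; 282 = 2 · 3 · 47; 242 = 2 · 11²
lcm takes max exponent of each prime: 2² · 3² · 11² · 17 · 43² · 47 = 6435340956

6435340956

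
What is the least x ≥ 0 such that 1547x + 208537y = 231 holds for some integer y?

Reduce mod 208537: 1547x ≡ 231 (mod 208537). With g = gcd(1547, 208537) = 7 dividing 231, divide through: 221x ≡ 33 (mod 29791).
Since gcd(221, 29791) = 1, x ≡ 33·(221)⁻¹ ≡ 7549 (mod 29791). Smallest non-negative: 7549.

7549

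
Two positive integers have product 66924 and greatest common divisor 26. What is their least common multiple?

2574

gcd·lcm = product, so lcm = 66924/26 = 2574.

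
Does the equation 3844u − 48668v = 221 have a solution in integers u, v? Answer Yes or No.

No

gcd(3844, 48668): 48668 = 12·3844 + 2540; 3844 = 1·2540 + 1304; 2540 = 1·1304 + 1236; 1304 = 1·1236 + 68; 1236 = 18·68 + 12; 68 = 5·12 + 8; 12 = 1·8 + 4; 8 = 2·4 + 0 → 4
4 does not divide 221, so a solution does not exist.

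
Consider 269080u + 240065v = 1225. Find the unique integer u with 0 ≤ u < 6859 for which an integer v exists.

Reduce mod 240065: 269080u ≡ 1225 (mod 240065). With g = gcd(269080, 240065) = 35 dividing 1225, divide through: 7688u ≡ 35 (mod 6859).
Since gcd(7688, 6859) = 1, u ≡ 35·(7688)⁻¹ ≡ 3111 (mod 6859). Smallest non-negative: 3111.

3111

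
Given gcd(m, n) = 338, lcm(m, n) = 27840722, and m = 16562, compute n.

568178

Using mn = gcd(m,n)·lcm(m,n) = 338·27840722 = 9410164036, we get n = 9410164036/16562 = 568178.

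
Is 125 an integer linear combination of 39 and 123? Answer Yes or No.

By Bézout, 39x − 123y = 125 has integer solutions iff gcd(39, 123) | 125.
Euclid: 123 = 3·39 + 6; 39 = 6·6 + 3; 6 = 2·3 + 0. gcd = 3; 125 mod 3 = 2. No.

No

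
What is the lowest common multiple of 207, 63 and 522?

207 = 3² · 23; 63 = 3² · 7; 522 = 2 · 3² · 29
lcm takes max exponent of each prime: 2 · 3² · 7 · 23 · 29 = 84042

84042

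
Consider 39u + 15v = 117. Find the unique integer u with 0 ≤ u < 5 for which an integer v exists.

Reduce mod 15: 39u ≡ 117 (mod 15). With g = gcd(39, 15) = 3 dividing 117, divide through: 13u ≡ 39 (mod 5).
Since gcd(13, 5) = 1, u ≡ 39·(13)⁻¹ ≡ 3 (mod 5). Smallest non-negative: 3.

3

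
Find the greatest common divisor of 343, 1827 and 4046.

7

gcd(343, 1827): 1827 = 5·343 + 112; 343 = 3·112 + 7; 112 = 16·7 + 0 → 7
gcd(7, 4046): 4046 = 578·7 + 0 → 7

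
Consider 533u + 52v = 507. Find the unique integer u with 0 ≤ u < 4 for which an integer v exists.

gcd(533, 52) = 13 (Euclid: 533 = 10·52 + 13; 52 = 4·13 + 0), and 13 | 507.
Extended Euclid: 533·(1) + 52·(-10) = 13. Scale by 39: u₀ = 39.
General solution u = u₀ + 4t; reducing mod 4 gives u = 3 (and v = -21).

3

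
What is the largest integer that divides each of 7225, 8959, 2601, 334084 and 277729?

7225 = 5² · 17²; 8959 = 17² · 31; 2601 = 3² · 17²; 334084 = 2² · 17⁴; 277729 = 17² · 31²
gcd takes min exponent of each prime: 17² = 289

289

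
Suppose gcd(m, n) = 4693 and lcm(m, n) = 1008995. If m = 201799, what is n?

m·n = gcd·lcm = 4693·1008995 = 4735213535, so n = 4735213535/201799 = 23465.

23465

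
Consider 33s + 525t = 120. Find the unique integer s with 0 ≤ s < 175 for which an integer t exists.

115

Euclid: 525 = 15·33 + 30; 33 = 1·30 + 3; 30 = 10·3 + 0 → gcd = 3; 120 = 3·40.
Back-substitution yields 33·(16) + 525·(-1) = 3, so one solution is s = 16·40 = 640, t = -1·40 = -40.
Solutions in s differ by 525/3 = 175; the one in [0, 175) is 640 mod 175 = 115.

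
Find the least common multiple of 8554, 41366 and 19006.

231360038

lcm(8554, 41366) = 8554·41366/gcd = 353844764/26 = 13609414
lcm(13609414, 19006) = 13609414·19006/gcd = 258660522484/1118 = 231360038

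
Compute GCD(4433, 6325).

4433 = 11 · 13 · 31
6325 = 5² · 11 · 23
Common: 11 = 11

11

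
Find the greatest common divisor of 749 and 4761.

Euclid: 4761 = 6·749 + 267; 749 = 2·267 + 215; 267 = 1·215 + 52; 215 = 4·52 + 7; 52 = 7·7 + 3; 7 = 2·3 + 1; 3 = 3·1 + 0. Last nonzero remainder: 1.

1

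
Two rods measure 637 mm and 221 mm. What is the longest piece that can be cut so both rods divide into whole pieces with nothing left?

Euclid: 637 = 2·221 + 195; 221 = 1·195 + 26; 195 = 7·26 + 13; 26 = 2·13 + 0. Last nonzero remainder: 13.

13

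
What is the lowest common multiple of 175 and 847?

gcd first: 847 = 4·175 + 147; 175 = 1·147 + 28; 147 = 5·28 + 7; 28 = 4·7 + 0 → gcd = 7
lcm = 175·847/gcd = 148225/7 = 21175

21175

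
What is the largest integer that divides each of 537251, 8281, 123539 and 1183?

537251 = 11 · 13² · 17²; 8281 = 7² · 13²; 123539 = 13² · 17 · 43; 1183 = 7 · 13²
gcd takes min exponent of each prime: 13² = 169

169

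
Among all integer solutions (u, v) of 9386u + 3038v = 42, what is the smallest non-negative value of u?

56

Reduce mod 3038: 9386u ≡ 42 (mod 3038). With g = gcd(9386, 3038) = 2 dividing 42, divide through: 4693u ≡ 21 (mod 1519).
Since gcd(4693, 1519) = 1, u ≡ 21·(4693)⁻¹ ≡ 56 (mod 1519). Smallest non-negative: 56.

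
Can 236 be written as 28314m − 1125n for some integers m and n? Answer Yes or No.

By Bézout, 28314m − 1125n = 236 has integer solutions iff gcd(28314, 1125) | 236.
Euclid: 28314 = 25·1125 + 189; 1125 = 5·189 + 180; 189 = 1·180 + 9; 180 = 20·9 + 0. gcd = 9; 236 mod 9 = 2. No.

No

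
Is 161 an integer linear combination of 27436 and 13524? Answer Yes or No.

No

By Bézout, 27436m − 13524n = 161 has integer solutions iff gcd(27436, 13524) | 161.
Euclid: 27436 = 2·13524 + 388; 13524 = 34·388 + 332; 388 = 1·332 + 56; 332 = 5·56 + 52; 56 = 1·52 + 4; 52 = 13·4 + 0. gcd = 4; 161 mod 4 = 1. No.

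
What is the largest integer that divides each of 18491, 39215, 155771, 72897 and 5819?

gcd(18491, 39215): 39215 = 2·18491 + 2233; 18491 = 8·2233 + 627; 2233 = 3·627 + 352; 627 = 1·352 + 275; 352 = 1·275 + 77; 275 = 3·77 + 44; 77 = 1·44 + 33; 44 = 1·33 + 11; 33 = 3·11 + 0 → 11
gcd(11, 155771): 155771 = 14161·11 + 0 → 11
gcd(11, 72897): 72897 = 6627·11 + 0 → 11
gcd(11, 5819): 5819 = 529·11 + 0 → 11

11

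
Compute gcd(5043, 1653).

5043 = 3 · 41²
1653 = 3 · 19 · 29
Common: 3 = 3

3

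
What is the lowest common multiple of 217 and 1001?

31031

gcd first: 1001 = 4·217 + 133; 217 = 1·133 + 84; 133 = 1·84 + 49; 84 = 1·49 + 35; 49 = 1·35 + 14; 35 = 2·14 + 7; 14 = 2·7 + 0 → gcd = 7
lcm = 217·1001/gcd = 217217/7 = 31031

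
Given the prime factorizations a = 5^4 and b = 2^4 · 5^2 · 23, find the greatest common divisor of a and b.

25

min exponent per shared prime: 5^2 = 25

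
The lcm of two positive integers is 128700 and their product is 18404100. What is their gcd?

gcd·lcm = product, so gcd = 18404100/128700 = 143.

143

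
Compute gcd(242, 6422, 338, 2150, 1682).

gcd(242, 6422): 6422 = 26·242 + 130; 242 = 1·130 + 112; 130 = 1·112 + 18; 112 = 6·18 + 4; 18 = 4·4 + 2; 4 = 2·2 + 0 → 2
gcd(2, 338): 338 = 169·2 + 0 → 2
gcd(2, 2150): 2150 = 1075·2 + 0 → 2
gcd(2, 1682): 1682 = 841·2 + 0 → 2

2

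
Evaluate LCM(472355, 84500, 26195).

1464300500

472355 = 5 · 13³ · 43; 84500 = 2² · 5³ · 13²; 26195 = 5 · 13² · 31
lcm takes max exponent of each prime: 2² · 5³ · 13³ · 31 · 43 = 1464300500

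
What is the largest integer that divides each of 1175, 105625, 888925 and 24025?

25

gcd(1175, 105625): 105625 = 89·1175 + 1050; 1175 = 1·1050 + 125; 1050 = 8·125 + 50; 125 = 2·50 + 25; 50 = 2·25 + 0 → 25
gcd(25, 888925): 888925 = 35557·25 + 0 → 25
gcd(25, 24025): 24025 = 961·25 + 0 → 25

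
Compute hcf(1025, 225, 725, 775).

25

1025 = 5² · 41; 225 = 3² · 5²; 725 = 5² · 29; 775 = 5² · 31
gcd takes min exponent of each prime: 5² = 25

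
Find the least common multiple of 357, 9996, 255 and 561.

lcm(357, 9996) = 357·9996/gcd = 3568572/357 = 9996
lcm(9996, 255) = 9996·255/gcd = 2548980/51 = 49980
lcm(49980, 561) = 49980·561/gcd = 28038780/51 = 549780

549780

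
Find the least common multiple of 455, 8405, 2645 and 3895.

455 = 5 · 7 · 13; 8405 = 5 · 41²; 2645 = 5 · 23²; 3895 = 5 · 19 · 41
lcm takes max exponent of each prime: 5 · 7 · 13 · 19 · 23² · 41² = 7687557605

7687557605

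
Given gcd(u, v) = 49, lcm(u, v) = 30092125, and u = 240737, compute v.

6125

u·v = gcd·lcm = 49·30092125 = 1474514125, so v = 1474514125/240737 = 6125.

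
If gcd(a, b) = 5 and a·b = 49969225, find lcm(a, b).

9993845

Since gcd(a,b)·lcm(a,b) = ab, lcm = 49969225/5 = 9993845.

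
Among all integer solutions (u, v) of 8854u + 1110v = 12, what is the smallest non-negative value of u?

213

gcd(8854, 1110) = 2 (Euclid: 8854 = 7·1110 + 1084; 1110 = 1·1084 + 26; 1084 = 41·26 + 18; 26 = 1·18 + 8; 18 = 2·8 + 2; 8 = 4·2 + 0), and 2 | 12.
Extended Euclid: 8854·(128) + 1110·(-1021) = 2. Scale by 6: u₀ = 768.
General solution u = u₀ + 555t; reducing mod 555 gives u = 213 (and v = -1699).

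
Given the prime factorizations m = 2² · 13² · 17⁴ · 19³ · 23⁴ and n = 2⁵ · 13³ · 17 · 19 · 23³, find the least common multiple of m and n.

max exponent per prime: 2⁵ · 13³ · 17⁴ · 19³ · 23⁴ = 11270621565310236896

11270621565310236896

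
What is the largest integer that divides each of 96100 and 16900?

Euclid: 96100 = 5·16900 + 11600; 16900 = 1·11600 + 5300; 11600 = 2·5300 + 1000; 5300 = 5·1000 + 300; 1000 = 3·300 + 100; 300 = 3·100 + 0. Last nonzero remainder: 100.

100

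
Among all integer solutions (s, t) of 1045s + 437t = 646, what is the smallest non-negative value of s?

Euclid: 1045 = 2·437 + 171; 437 = 2·171 + 95; 171 = 1·95 + 76; 95 = 1·76 + 19; 76 = 4·19 + 0 → gcd = 19; 646 = 19·34.
Back-substitution yields 1045·(-5) + 437·(12) = 19, so one solution is s = -5·34 = -170, t = 12·34 = 408.
Solutions in s differ by 437/19 = 23; the one in [0, 23) is -170 mod 23 = 14.

14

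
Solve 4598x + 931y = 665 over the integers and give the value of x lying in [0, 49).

21

gcd(4598, 931) = 19 (Euclid: 4598 = 4·931 + 874; 931 = 1·874 + 57; 874 = 15·57 + 19; 57 = 3·19 + 0), and 19 | 665.
Extended Euclid: 4598·(16) + 931·(-79) = 19. Scale by 35: x₀ = 560.
General solution x = x₀ + 49t; reducing mod 49 gives x = 21 (and y = -103).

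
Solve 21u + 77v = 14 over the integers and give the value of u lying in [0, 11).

8

Euclid: 77 = 3·21 + 14; 21 = 1·14 + 7; 14 = 2·7 + 0 → gcd = 7; 14 = 7·2.
Back-substitution yields 21·(4) + 77·(-1) = 7, so one solution is u = 4·2 = 8, v = -1·2 = -2.
Solutions in u differ by 77/7 = 11; the one in [0, 11) is 8 mod 11 = 8.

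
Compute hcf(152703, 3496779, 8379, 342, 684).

gcd(152703, 3496779): 3496779 = 22·152703 + 137313; 152703 = 1·137313 + 15390; 137313 = 8·15390 + 14193; 15390 = 1·14193 + 1197; 14193 = 11·1197 + 1026; 1197 = 1·1026 + 171; 1026 = 6·171 + 0 → 171
gcd(171, 8379): 8379 = 49·171 + 0 → 171
gcd(171, 342): 342 = 2·171 + 0 → 171
gcd(171, 684): 684 = 4·171 + 0 → 171

171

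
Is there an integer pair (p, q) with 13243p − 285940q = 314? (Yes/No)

gcd(13243, 285940): 285940 = 21·13243 + 7837; 13243 = 1·7837 + 5406; 7837 = 1·5406 + 2431; 5406 = 2·2431 + 544; 2431 = 4·544 + 255; 544 = 2·255 + 34; 255 = 7·34 + 17; 34 = 2·17 + 0 → 17
17 does not divide 314, so a solution does not exist.

No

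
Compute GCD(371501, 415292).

1

371501 = 13 · 17 · 41²
415292 = 2² · 47³
Common: 1 = 1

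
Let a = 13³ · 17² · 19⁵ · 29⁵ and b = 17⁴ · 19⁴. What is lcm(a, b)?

9319309532888500922387

max exponent per prime: 13³ · 17⁴ · 19⁵ · 29⁵ = 9319309532888500922387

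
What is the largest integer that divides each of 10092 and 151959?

Euclid: 151959 = 15·10092 + 579; 10092 = 17·579 + 249; 579 = 2·249 + 81; 249 = 3·81 + 6; 81 = 13·6 + 3; 6 = 2·3 + 0. Last nonzero remainder: 3.

3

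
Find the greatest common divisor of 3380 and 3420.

3380 = 2² · 5 · 13²
3420 = 2² · 3² · 5 · 19
Common: 2² · 5 = 20

20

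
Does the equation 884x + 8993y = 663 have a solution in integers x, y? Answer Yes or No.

gcd(884, 8993): 8993 = 10·884 + 153; 884 = 5·153 + 119; 153 = 1·119 + 34; 119 = 3·34 + 17; 34 = 2·17 + 0 → 17
17 divides 663, so a solution exists.

Yes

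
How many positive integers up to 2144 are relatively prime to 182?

182 = 2·7·13. Inclusion–exclusion on these primes:
2144 − ⌊2144/2⌋ − ⌊2144/7⌋ − ⌊2144/13⌋ + ⌊2144/14⌋ + ⌊2144/26⌋ + ⌊2144/91⌋ − ⌊2144/182⌋ = 849

849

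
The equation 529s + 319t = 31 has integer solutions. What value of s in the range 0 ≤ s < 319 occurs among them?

gcd(529, 319) = 1 (Euclid: 529 = 1·319 + 210; 319 = 1·210 + 109; 210 = 1·109 + 101; 109 = 1·101 + 8; 101 = 12·8 + 5; 8 = 1·5 + 3; 5 = 1·3 + 2; 3 = 1·2 + 1; 2 = 2·1 + 0), and 1 | 31.
Extended Euclid: 529·(-120) + 319·(199) = 1. Scale by 31: s₀ = -3720.
General solution s = s₀ + 319k; reducing mod 319 gives s = 108 (and t = -179).

108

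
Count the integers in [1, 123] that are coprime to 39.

76

Prime factors of 39: 3, 13. Count integers ≤ 123 divisible by none of them.
By inclusion–exclusion: 123 − ⌊123/3⌋ − ⌊123/13⌋ + ⌊123/39⌋ = 76.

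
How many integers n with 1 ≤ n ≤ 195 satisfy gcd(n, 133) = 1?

159

Prime factors of 133: 7, 19. Count integers ≤ 195 divisible by none of them.
By inclusion–exclusion: 195 − ⌊195/7⌋ − ⌊195/19⌋ + ⌊195/133⌋ = 159.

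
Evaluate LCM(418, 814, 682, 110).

2397230

418 = 2 · 11 · 19; 814 = 2 · 11 · 37; 682 = 2 · 11 · 31; 110 = 2 · 5 · 11
lcm takes max exponent of each prime: 2 · 5 · 11 · 19 · 31 · 37 = 2397230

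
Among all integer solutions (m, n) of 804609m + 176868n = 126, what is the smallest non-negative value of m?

15242

Euclid: 804609 = 4·176868 + 97137; 176868 = 1·97137 + 79731; 97137 = 1·79731 + 17406; 79731 = 4·17406 + 10107; 17406 = 1·10107 + 7299; 10107 = 1·7299 + 2808; 7299 = 2·2808 + 1683; 2808 = 1·1683 + 1125; 1683 = 1·1125 + 558; 1125 = 2·558 + 9; 558 = 62·9 + 0 → gcd = 9; 126 = 9·14.
Back-substitution yields 804609·(-315) + 176868·(1433) = 9, so one solution is m = -315·14 = -4410, n = 1433·14 = 20062.
Solutions in m differ by 176868/9 = 19652; the one in [0, 19652) is -4410 mod 19652 = 15242.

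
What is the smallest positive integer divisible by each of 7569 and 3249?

2732409

7569 = 3² · 29²; 3249 = 3² · 19²
max exponents: 3² · 19² · 29² = 2732409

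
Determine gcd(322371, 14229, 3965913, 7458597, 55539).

gcd(322371, 14229): 322371 = 22·14229 + 9333; 14229 = 1·9333 + 4896; 9333 = 1·4896 + 4437; 4896 = 1·4437 + 459; 4437 = 9·459 + 306; 459 = 1·306 + 153; 306 = 2·153 + 0 → 153
gcd(153, 3965913): 3965913 = 25921·153 + 0 → 153
gcd(153, 7458597): 7458597 = 48749·153 + 0 → 153
gcd(153, 55539): 55539 = 363·153 + 0 → 153

153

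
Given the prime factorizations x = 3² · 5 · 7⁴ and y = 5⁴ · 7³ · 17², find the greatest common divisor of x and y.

1715

min exponent per shared prime: 5 · 7³ = 1715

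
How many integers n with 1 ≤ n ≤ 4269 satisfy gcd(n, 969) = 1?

969 = 3·17·19. Inclusion–exclusion on these primes:
4269 − ⌊4269/3⌋ − ⌊4269/17⌋ − ⌊4269/19⌋ + ⌊4269/51⌋ + ⌊4269/57⌋ + ⌊4269/323⌋ − ⌊4269/969⌋ = 2537

2537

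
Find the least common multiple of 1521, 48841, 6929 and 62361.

18022329

lcm(1521, 48841) = 1521·48841/gcd = 74287161/169 = 439569
lcm(439569, 6929) = 439569·6929/gcd = 3045773601/169 = 18022329
lcm(18022329, 62361) = 18022329·62361/gcd = 1123890458769/62361 = 18022329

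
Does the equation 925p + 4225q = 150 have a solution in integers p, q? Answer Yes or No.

gcd(925, 4225): 4225 = 4·925 + 525; 925 = 1·525 + 400; 525 = 1·400 + 125; 400 = 3·125 + 25; 125 = 5·25 + 0 → 25
25 divides 150, so a solution exists.

Yes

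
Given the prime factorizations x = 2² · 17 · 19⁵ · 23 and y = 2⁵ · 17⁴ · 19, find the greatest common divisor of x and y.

1292

min exponent per shared prime: 2² · 17 · 19 = 1292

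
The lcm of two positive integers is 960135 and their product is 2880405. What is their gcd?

gcd·lcm = product, so gcd = 2880405/960135 = 3.

3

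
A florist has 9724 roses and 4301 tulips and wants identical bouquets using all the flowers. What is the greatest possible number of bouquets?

Euclid: 9724 = 2·4301 + 1122; 4301 = 3·1122 + 935; 1122 = 1·935 + 187; 935 = 5·187 + 0. Last nonzero remainder: 187.

187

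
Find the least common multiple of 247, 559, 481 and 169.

5108701

lcm(247, 559) = 247·559/gcd = 138073/13 = 10621
lcm(10621, 481) = 10621·481/gcd = 5108701/13 = 392977
lcm(392977, 169) = 392977·169/gcd = 66413113/13 = 5108701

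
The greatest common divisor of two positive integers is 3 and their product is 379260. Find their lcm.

126420

gcd·lcm = product, so lcm = 379260/3 = 126420.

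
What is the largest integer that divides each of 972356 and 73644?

972356 = 2² · 7² · 11² · 41
73644 = 2² · 3 · 17 · 19²
Common: 2² = 4

4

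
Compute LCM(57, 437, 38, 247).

57 = 3 · 19; 437 = 19 · 23; 38 = 2 · 19; 247 = 13 · 19
lcm takes max exponent of each prime: 2 · 3 · 13 · 19 · 23 = 34086

34086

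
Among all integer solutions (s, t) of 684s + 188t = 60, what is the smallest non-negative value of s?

gcd(684, 188) = 4 (Euclid: 684 = 3·188 + 120; 188 = 1·120 + 68; 120 = 1·68 + 52; 68 = 1·52 + 16; 52 = 3·16 + 4; 16 = 4·4 + 0), and 4 | 60.
Extended Euclid: 684·(11) + 188·(-40) = 4. Scale by 15: s₀ = 165.
General solution s = s₀ + 47k; reducing mod 47 gives s = 24 (and t = -87).

24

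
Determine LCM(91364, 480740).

844660180

gcd first: 480740 = 5·91364 + 23920; 91364 = 3·23920 + 19604; 23920 = 1·19604 + 4316; 19604 = 4·4316 + 2340; 4316 = 1·2340 + 1976; 2340 = 1·1976 + 364; 1976 = 5·364 + 156; 364 = 2·156 + 52; 156 = 3·52 + 0 → gcd = 52
lcm = 91364·480740/gcd = 43922329360/52 = 844660180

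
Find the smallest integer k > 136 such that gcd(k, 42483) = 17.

170

Multiples of 17 above 136: 17·9, 17·10, … . Need the cofactor coprime to 42483/17 = 2499.
Checking s = 9, 10, … the first with gcd(s, 2499) = 1 is s = 10, giving 170.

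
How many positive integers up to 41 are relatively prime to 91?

33

Prime factors of 91: 7, 13. Count integers ≤ 41 divisible by none of them.
By inclusion–exclusion: 41 − ⌊41/7⌋ − ⌊41/13⌋ + ⌊41/91⌋ = 33.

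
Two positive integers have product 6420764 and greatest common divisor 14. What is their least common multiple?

458626

For any two positive integers, gcd × lcm equals their product. Hence lcm = 6420764 / 14 = 458626.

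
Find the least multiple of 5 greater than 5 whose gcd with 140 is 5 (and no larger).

Multiples of 5 above 5: 5·2, 5·3, … . Need the cofactor coprime to 140/5 = 28.
Checking s = 2, 3, … the first with gcd(s, 28) = 1 is s = 3, giving 15.

15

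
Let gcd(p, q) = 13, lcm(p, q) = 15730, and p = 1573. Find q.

130

Using pq = gcd(p,q)·lcm(p,q) = 13·15730 = 204490, we get q = 204490/1573 = 130.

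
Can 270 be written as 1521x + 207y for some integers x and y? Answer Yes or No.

gcd(1521, 207): 1521 = 7·207 + 72; 207 = 2·72 + 63; 72 = 1·63 + 9; 63 = 7·9 + 0 → 9
9 divides 270, so a solution exists.

Yes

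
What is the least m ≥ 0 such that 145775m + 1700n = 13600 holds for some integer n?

0

Euclid: 145775 = 85·1700 + 1275; 1700 = 1·1275 + 425; 1275 = 3·425 + 0 → gcd = 425; 13600 = 425·32.
Back-substitution yields 145775·(-1) + 1700·(86) = 425, so one solution is m = -1·32 = -32, n = 86·32 = 2752.
Solutions in m differ by 1700/425 = 4; the one in [0, 4) is -32 mod 4 = 0.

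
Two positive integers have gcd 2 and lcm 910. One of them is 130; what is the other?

m·n = gcd·lcm = 2·910 = 1820, so n = 1820/130 = 14.

14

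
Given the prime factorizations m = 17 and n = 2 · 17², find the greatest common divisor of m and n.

min exponent per shared prime: 17 = 17

17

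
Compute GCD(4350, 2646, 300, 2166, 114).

gcd(4350, 2646): 4350 = 1·2646 + 1704; 2646 = 1·1704 + 942; 1704 = 1·942 + 762; 942 = 1·762 + 180; 762 = 4·180 + 42; 180 = 4·42 + 12; 42 = 3·12 + 6; 12 = 2·6 + 0 → 6
gcd(6, 300): 300 = 50·6 + 0 → 6
gcd(6, 2166): 2166 = 361·6 + 0 → 6
gcd(6, 114): 114 = 19·6 + 0 → 6

6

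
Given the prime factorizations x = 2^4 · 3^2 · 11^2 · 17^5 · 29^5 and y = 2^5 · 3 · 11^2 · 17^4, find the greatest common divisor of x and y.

min exponent per shared prime: 2^4 · 3 · 11^2 · 17^4 = 485089968

485089968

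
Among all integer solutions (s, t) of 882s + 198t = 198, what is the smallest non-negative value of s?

0

Euclid: 882 = 4·198 + 90; 198 = 2·90 + 18; 90 = 5·18 + 0 → gcd = 18; 198 = 18·11.
Back-substitution yields 882·(-2) + 198·(9) = 18, so one solution is s = -2·11 = -22, t = 9·11 = 99.
Solutions in s differ by 198/18 = 11; the one in [0, 11) is -22 mod 11 = 0.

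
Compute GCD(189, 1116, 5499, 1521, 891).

9

gcd(189, 1116): 1116 = 5·189 + 171; 189 = 1·171 + 18; 171 = 9·18 + 9; 18 = 2·9 + 0 → 9
gcd(9, 5499): 5499 = 611·9 + 0 → 9
gcd(9, 1521): 1521 = 169·9 + 0 → 9
gcd(9, 891): 891 = 99·9 + 0 → 9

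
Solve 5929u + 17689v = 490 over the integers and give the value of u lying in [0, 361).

15

Euclid: 17689 = 2·5929 + 5831; 5929 = 1·5831 + 98; 5831 = 59·98 + 49; 98 = 2·49 + 0 → gcd = 49; 490 = 49·10.
Back-substitution yields 5929·(-179) + 17689·(60) = 49, so one solution is u = -179·10 = -1790, v = 60·10 = 600.
Solutions in u differ by 17689/49 = 361; the one in [0, 361) is -1790 mod 361 = 15.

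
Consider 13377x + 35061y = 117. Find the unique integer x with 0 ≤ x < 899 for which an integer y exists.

823

Euclid: 35061 = 2·13377 + 8307; 13377 = 1·8307 + 5070; 8307 = 1·5070 + 3237; 5070 = 1·3237 + 1833; 3237 = 1·1833 + 1404; 1833 = 1·1404 + 429; 1404 = 3·429 + 117; 429 = 3·117 + 78; 117 = 1·78 + 39; 78 = 2·39 + 0 → gcd = 39; 117 = 39·3.
Back-substitution yields 13377·(-325) + 35061·(124) = 39, so one solution is x = -325·3 = -975, y = 124·3 = 372.
Solutions in x differ by 35061/39 = 899; the one in [0, 899) is -975 mod 899 = 823.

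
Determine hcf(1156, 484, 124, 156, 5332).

gcd(1156, 484): 1156 = 2·484 + 188; 484 = 2·188 + 108; 188 = 1·108 + 80; 108 = 1·80 + 28; 80 = 2·28 + 24; 28 = 1·24 + 4; 24 = 6·4 + 0 → 4
gcd(4, 124): 124 = 31·4 + 0 → 4
gcd(4, 156): 156 = 39·4 + 0 → 4
gcd(4, 5332): 5332 = 1333·4 + 0 → 4

4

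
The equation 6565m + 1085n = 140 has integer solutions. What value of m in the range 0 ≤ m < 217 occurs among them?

Reduce mod 1085: 6565m ≡ 140 (mod 1085). With g = gcd(6565, 1085) = 5 dividing 140, divide through: 1313m ≡ 28 (mod 217).
Since gcd(1313, 217) = 1, m ≡ 28·(1313)⁻¹ ≡ 42 (mod 217). Smallest non-negative: 42.

42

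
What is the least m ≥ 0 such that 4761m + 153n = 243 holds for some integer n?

gcd(4761, 153) = 9 (Euclid: 4761 = 31·153 + 18; 153 = 8·18 + 9; 18 = 2·9 + 0), and 9 | 243.
Extended Euclid: 4761·(-8) + 153·(249) = 9. Scale by 27: m₀ = -216.
General solution m = m₀ + 17t; reducing mod 17 gives m = 5 (and n = -154).

5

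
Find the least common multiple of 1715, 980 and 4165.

116620

1715 = 5 · 7³; 980 = 2² · 5 · 7²; 4165 = 5 · 7² · 17
lcm takes max exponent of each prime: 2² · 5 · 7³ · 17 = 116620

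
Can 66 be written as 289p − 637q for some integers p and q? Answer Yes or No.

By Bézout, 289p − 637q = 66 has integer solutions iff gcd(289, 637) | 66.
Euclid: 637 = 2·289 + 59; 289 = 4·59 + 53; 59 = 1·53 + 6; 53 = 8·6 + 5; 6 = 1·5 + 1; 5 = 5·1 + 0. gcd = 1; 66 mod 1 = 0. Yes.

Yes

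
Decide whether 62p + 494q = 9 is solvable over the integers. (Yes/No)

No

By Bézout, 62p + 494q = 9 has integer solutions iff gcd(62, 494) | 9.
Euclid: 494 = 7·62 + 60; 62 = 1·60 + 2; 60 = 30·2 + 0. gcd = 2; 9 mod 2 = 1. No.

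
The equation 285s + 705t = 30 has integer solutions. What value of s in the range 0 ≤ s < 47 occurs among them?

Reduce mod 705: 285s ≡ 30 (mod 705). With g = gcd(285, 705) = 15 dividing 30, divide through: 19s ≡ 2 (mod 47).
Since gcd(19, 47) = 1, s ≡ 2·(19)⁻¹ ≡ 10 (mod 47). Smallest non-negative: 10.

10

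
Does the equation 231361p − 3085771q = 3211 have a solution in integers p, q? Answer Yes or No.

Yes

gcd(231361, 3085771): 3085771 = 13·231361 + 78078; 231361 = 2·78078 + 75205; 78078 = 1·75205 + 2873; 75205 = 26·2873 + 507; 2873 = 5·507 + 338; 507 = 1·338 + 169; 338 = 2·169 + 0 → 169
169 divides 3211, so a solution exists.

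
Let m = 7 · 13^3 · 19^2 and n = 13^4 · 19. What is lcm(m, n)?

max exponent per prime: 7 · 13^4 · 19^2 = 72173647

72173647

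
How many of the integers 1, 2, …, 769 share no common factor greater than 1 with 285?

Prime factors of 285: 3, 5, 19. Count integers ≤ 769 divisible by none of them.
By inclusion–exclusion: 769 − ⌊769/3⌋ − ⌊769/5⌋ − ⌊769/19⌋ + ⌊769/15⌋ + ⌊769/57⌋ + ⌊769/95⌋ − ⌊769/285⌋ = 390.

390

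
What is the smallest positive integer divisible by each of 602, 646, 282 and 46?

602 = 2 · 7 · 43; 646 = 2 · 17 · 19; 282 = 2 · 3 · 47; 46 = 2 · 23
lcm takes max exponent of each prime: 2 · 3 · 7 · 17 · 19 · 23 · 43 · 47 = 630588378

630588378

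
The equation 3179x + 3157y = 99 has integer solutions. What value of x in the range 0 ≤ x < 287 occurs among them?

Euclid: 3179 = 1·3157 + 22; 3157 = 143·22 + 11; 22 = 2·11 + 0 → gcd = 11; 99 = 11·9.
Back-substitution yields 3179·(-143) + 3157·(144) = 11, so one solution is x = -143·9 = -1287, y = 144·9 = 1296.
Solutions in x differ by 3157/11 = 287; the one in [0, 287) is -1287 mod 287 = 148.

148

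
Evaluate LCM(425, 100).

425 = 5² · 17; 100 = 2² · 5²
max exponents: 2² · 5² · 17 = 1700

1700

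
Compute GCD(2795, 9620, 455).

gcd(2795, 9620): 9620 = 3·2795 + 1235; 2795 = 2·1235 + 325; 1235 = 3·325 + 260; 325 = 1·260 + 65; 260 = 4·65 + 0 → 65
gcd(65, 455): 455 = 7·65 + 0 → 65

65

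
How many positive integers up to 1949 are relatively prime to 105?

891

Prime factors of 105: 3, 5, 7. Count integers ≤ 1949 divisible by none of them.
By inclusion–exclusion: 1949 − ⌊1949/3⌋ − ⌊1949/5⌋ − ⌊1949/7⌋ + ⌊1949/15⌋ + ⌊1949/21⌋ + ⌊1949/35⌋ − ⌊1949/105⌋ = 891.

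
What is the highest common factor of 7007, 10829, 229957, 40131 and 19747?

637

gcd(7007, 10829): 10829 = 1·7007 + 3822; 7007 = 1·3822 + 3185; 3822 = 1·3185 + 637; 3185 = 5·637 + 0 → 637
gcd(637, 229957): 229957 = 361·637 + 0 → 637
gcd(637, 40131): 40131 = 63·637 + 0 → 637
gcd(637, 19747): 19747 = 31·637 + 0 → 637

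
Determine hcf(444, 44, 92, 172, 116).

4

444 = 2² · 3 · 37; 44 = 2² · 11; 92 = 2² · 23; 172 = 2² · 43; 116 = 2² · 29
gcd takes min exponent of each prime: 2² = 4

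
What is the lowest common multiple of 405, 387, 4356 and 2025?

42144300

lcm(405, 387) = 405·387/gcd = 156735/9 = 17415
lcm(17415, 4356) = 17415·4356/gcd = 75859740/9 = 8428860
lcm(8428860, 2025) = 8428860·2025/gcd = 17068441500/405 = 42144300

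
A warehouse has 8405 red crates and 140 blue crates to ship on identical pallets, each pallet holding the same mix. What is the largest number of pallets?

Euclid: 8405 = 60·140 + 5; 140 = 28·5 + 0. Last nonzero remainder: 5.

5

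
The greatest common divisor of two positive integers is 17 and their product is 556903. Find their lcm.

32759

Since gcd(p,q)·lcm(p,q) = pq, lcm = 556903/17 = 32759.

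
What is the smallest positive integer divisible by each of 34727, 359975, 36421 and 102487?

76790946925

34727 = 7 · 11² · 41; 359975 = 5² · 7 · 11² · 17; 36421 = 7 · 11² · 43; 102487 = 7 · 11⁴
lcm takes max exponent of each prime: 5² · 7 · 11⁴ · 17 · 41 · 43 = 76790946925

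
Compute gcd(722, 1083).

722 = 2 · 19²
1083 = 3 · 19²
Common: 19² = 361

361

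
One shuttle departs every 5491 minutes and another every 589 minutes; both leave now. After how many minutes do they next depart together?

170221

5491 = 17² · 19; 589 = 19 · 31
max exponents: 17² · 19 · 31 = 170221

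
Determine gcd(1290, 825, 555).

15

gcd(1290, 825): 1290 = 1·825 + 465; 825 = 1·465 + 360; 465 = 1·360 + 105; 360 = 3·105 + 45; 105 = 2·45 + 15; 45 = 3·15 + 0 → 15
gcd(15, 555): 555 = 37·15 + 0 → 15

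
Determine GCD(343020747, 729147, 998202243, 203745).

gcd(343020747, 729147): 343020747 = 470·729147 + 321657; 729147 = 2·321657 + 85833; 321657 = 3·85833 + 64158; 85833 = 1·64158 + 21675; 64158 = 2·21675 + 20808; 21675 = 1·20808 + 867; 20808 = 24·867 + 0 → 867
gcd(867, 998202243): 998202243 = 1151329·867 + 0 → 867
gcd(867, 203745): 203745 = 235·867 + 0 → 867

867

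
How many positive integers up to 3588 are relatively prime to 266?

1457

266 = 2·7·19. Inclusion–exclusion on these primes:
3588 − ⌊3588/2⌋ − ⌊3588/7⌋ − ⌊3588/19⌋ + ⌊3588/14⌋ + ⌊3588/38⌋ + ⌊3588/133⌋ − ⌊3588/266⌋ = 1457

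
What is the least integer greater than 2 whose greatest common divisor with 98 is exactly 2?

gcd(x, 98) = 2 forces 2 | x; write x = 2s. Then gcd(2s, 2·49) = 2·gcd(s, 49), so need gcd(s, 49) = 1.
2s > 2 gives s ≥ 2. The least s ≥ 2 coprime to 49 is 2, so x = 2·2 = 4.

4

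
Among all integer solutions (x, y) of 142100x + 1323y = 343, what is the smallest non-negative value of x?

8

Euclid: 142100 = 107·1323 + 539; 1323 = 2·539 + 245; 539 = 2·245 + 49; 245 = 5·49 + 0 → gcd = 49; 343 = 49·7.
Back-substitution yields 142100·(5) + 1323·(-537) = 49, so one solution is x = 5·7 = 35, y = -537·7 = -3759.
Solutions in x differ by 1323/49 = 27; the one in [0, 27) is 35 mod 27 = 8.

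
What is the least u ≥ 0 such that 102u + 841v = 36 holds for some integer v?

gcd(102, 841) = 1 (Euclid: 841 = 8·102 + 25; 102 = 4·25 + 2; 25 = 12·2 + 1; 2 = 2·1 + 0), and 1 | 36.
Extended Euclid: 102·(-404) + 841·(49) = 1. Scale by 36: u₀ = -14544.
General solution u = u₀ + 841t; reducing mod 841 gives u = 594 (and v = -72).

594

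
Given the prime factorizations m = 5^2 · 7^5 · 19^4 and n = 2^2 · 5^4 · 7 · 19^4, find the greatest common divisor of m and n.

min exponent per shared prime: 5^2 · 7 · 19^4 = 22806175

22806175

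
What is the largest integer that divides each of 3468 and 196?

4

3468 = 2² · 3 · 17²
196 = 2² · 7²
Common: 2² = 4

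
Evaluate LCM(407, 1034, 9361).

879934

407 = 11 · 37; 1034 = 2 · 11 · 47; 9361 = 11 · 23 · 37
lcm takes max exponent of each prime: 2 · 11 · 23 · 37 · 47 = 879934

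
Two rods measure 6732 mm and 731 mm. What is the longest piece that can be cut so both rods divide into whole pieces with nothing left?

Euclid: 6732 = 9·731 + 153; 731 = 4·153 + 119; 153 = 1·119 + 34; 119 = 3·34 + 17; 34 = 2·17 + 0. Last nonzero remainder: 17.

17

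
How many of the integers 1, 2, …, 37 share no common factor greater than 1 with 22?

22 = 2·11. Inclusion–exclusion on these primes:
37 − ⌊37/2⌋ − ⌊37/11⌋ + ⌊37/22⌋ = 17

17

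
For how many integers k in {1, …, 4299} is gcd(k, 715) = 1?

715 = 5·11·13. Inclusion–exclusion on these primes:
4299 − ⌊4299/5⌋ − ⌊4299/11⌋ − ⌊4299/13⌋ + ⌊4299/55⌋ + ⌊4299/65⌋ + ⌊4299/143⌋ − ⌊4299/715⌋ = 2888

2888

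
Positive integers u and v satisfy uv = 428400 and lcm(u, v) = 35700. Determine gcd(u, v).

gcd·lcm = product, so gcd = 428400/35700 = 12.

12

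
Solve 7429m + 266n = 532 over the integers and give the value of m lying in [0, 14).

0

Reduce mod 266: 7429m ≡ 532 (mod 266). With g = gcd(7429, 266) = 19 dividing 532, divide through: 391m ≡ 28 (mod 14).
Since gcd(391, 14) = 1, m ≡ 28·(391)⁻¹ ≡ 0 (mod 14). Smallest non-negative: 0.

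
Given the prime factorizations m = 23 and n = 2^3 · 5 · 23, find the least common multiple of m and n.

max exponent per prime: 2^3 · 5 · 23 = 920

920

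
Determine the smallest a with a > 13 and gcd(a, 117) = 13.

26

gcd(a, 117) = 13 forces 13 | a; write a = 13s. Then gcd(13s, 13·9) = 13·gcd(s, 9), so need gcd(s, 9) = 1.
13s > 13 gives s ≥ 2. The least s ≥ 2 coprime to 9 is 2, so a = 13·2 = 26.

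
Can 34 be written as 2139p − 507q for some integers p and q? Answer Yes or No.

gcd(2139, 507): 2139 = 4·507 + 111; 507 = 4·111 + 63; 111 = 1·63 + 48; 63 = 1·48 + 15; 48 = 3·15 + 3; 15 = 5·3 + 0 → 3
3 does not divide 34, so a solution does not exist.

No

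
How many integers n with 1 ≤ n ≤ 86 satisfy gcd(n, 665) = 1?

55

Prime factors of 665: 5, 7, 19. Count integers ≤ 86 divisible by none of them.
By inclusion–exclusion: 86 − ⌊86/5⌋ − ⌊86/7⌋ − ⌊86/19⌋ + ⌊86/35⌋ + ⌊86/95⌋ + ⌊86/133⌋ − ⌊86/665⌋ = 55.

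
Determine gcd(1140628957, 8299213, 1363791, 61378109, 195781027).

3757

gcd(1140628957, 8299213): 1140628957 = 137·8299213 + 3636776; 8299213 = 2·3636776 + 1025661; 3636776 = 3·1025661 + 559793; 1025661 = 1·559793 + 465868; 559793 = 1·465868 + 93925; 465868 = 4·93925 + 90168; 93925 = 1·90168 + 3757; 90168 = 24·3757 + 0 → 3757
gcd(3757, 1363791): 1363791 = 363·3757 + 0 → 3757
gcd(3757, 61378109): 61378109 = 16337·3757 + 0 → 3757
gcd(3757, 195781027): 195781027 = 52111·3757 + 0 → 3757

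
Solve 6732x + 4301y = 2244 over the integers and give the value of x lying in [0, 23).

Reduce mod 4301: 6732x ≡ 2244 (mod 4301). With g = gcd(6732, 4301) = 187 dividing 2244, divide through: 36x ≡ 12 (mod 23).
Since gcd(36, 23) = 1, x ≡ 12·(36)⁻¹ ≡ 8 (mod 23). Smallest non-negative: 8.

8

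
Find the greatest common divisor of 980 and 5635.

980 = 2² · 5 · 7²
5635 = 5 · 7² · 23
Common: 5 · 7² = 245

245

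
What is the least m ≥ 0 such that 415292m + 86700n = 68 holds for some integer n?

13804

Euclid: 415292 = 4·86700 + 68492; 86700 = 1·68492 + 18208; 68492 = 3·18208 + 13868; 18208 = 1·13868 + 4340; 13868 = 3·4340 + 848; 4340 = 5·848 + 100; 848 = 8·100 + 48; 100 = 2·48 + 4; 48 = 12·4 + 0 → gcd = 4; 68 = 4·17.
Back-substitution yields 415292·(-1738) + 86700·(8325) = 4, so one solution is m = -1738·17 = -29546, n = 8325·17 = 141525.
Solutions in m differ by 86700/4 = 21675; the one in [0, 21675) is -29546 mod 21675 = 13804.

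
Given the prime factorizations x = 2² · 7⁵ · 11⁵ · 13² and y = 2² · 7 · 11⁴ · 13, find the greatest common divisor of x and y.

min exponent per shared prime: 2² · 7 · 11⁴ · 13 = 5329324

5329324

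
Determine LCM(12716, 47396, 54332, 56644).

1200682868

lcm(12716, 47396) = 12716·47396/gcd = 602687536/1156 = 521356
lcm(521356, 54332) = 521356·54332/gcd = 28326314192/1156 = 24503732
lcm(24503732, 56644) = 24503732·56644/gcd = 1387989395408/1156 = 1200682868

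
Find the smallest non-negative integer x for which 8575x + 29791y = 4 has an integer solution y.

12441

gcd(8575, 29791) = 1 (Euclid: 29791 = 3·8575 + 4066; 8575 = 2·4066 + 443; 4066 = 9·443 + 79; 443 = 5·79 + 48; 79 = 1·48 + 31; 48 = 1·31 + 17; 31 = 1·17 + 14; 17 = 1·14 + 3; 14 = 4·3 + 2; 3 = 1·2 + 1; 2 = 2·1 + 0), and 1 | 4.
Extended Euclid: 8575·(10558) + 29791·(-3039) = 1. Scale by 4: x₀ = 42232.
General solution x = x₀ + 29791t; reducing mod 29791 gives x = 12441 (and y = -3581).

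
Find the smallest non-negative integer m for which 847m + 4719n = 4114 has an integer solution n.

gcd(847, 4719) = 121 (Euclid: 4719 = 5·847 + 484; 847 = 1·484 + 363; 484 = 1·363 + 121; 363 = 3·121 + 0), and 121 | 4114.
Extended Euclid: 847·(-11) + 4719·(2) = 121. Scale by 34: m₀ = -374.
General solution m = m₀ + 39t; reducing mod 39 gives m = 16 (and n = -2).

16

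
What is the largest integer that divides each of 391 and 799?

Euclid: 799 = 2·391 + 17; 391 = 23·17 + 0. Last nonzero remainder: 17.

17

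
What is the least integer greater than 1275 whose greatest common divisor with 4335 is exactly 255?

Multiples of 255 above 1275: 255·6, 255·7, … . Need the cofactor coprime to 4335/255 = 17.
Checking s = 6, 7, … the first with gcd(s, 17) = 1 is s = 6, giving 1530.

1530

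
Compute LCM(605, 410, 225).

2232450

lcm(605, 410) = 605·410/gcd = 248050/5 = 49610
lcm(49610, 225) = 49610·225/gcd = 11162250/5 = 2232450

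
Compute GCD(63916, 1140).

63916 = 2² · 19 · 29²
1140 = 2² · 3 · 5 · 19
Common: 2² · 19 = 76

76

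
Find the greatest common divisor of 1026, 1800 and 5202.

1026 = 2 · 3³ · 19; 1800 = 2³ · 3² · 5²; 5202 = 2 · 3² · 17²
gcd takes min exponent of each prime: 2 · 3² = 18

18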